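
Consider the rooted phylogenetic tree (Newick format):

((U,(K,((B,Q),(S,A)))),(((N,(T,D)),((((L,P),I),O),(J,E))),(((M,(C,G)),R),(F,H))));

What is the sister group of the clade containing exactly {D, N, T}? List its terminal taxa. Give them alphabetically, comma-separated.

E, I, J, L, O, P

The clade containing exactly {D, N, T} attaches to the tree at the node subtending ((N,(T,D)),((((L,P),I),O),(J,E))).
The other lineage descending from that same node — the sister group — is ((((L,P),I),O),(J,E)); its 6 tips in alphabetical order are the answer.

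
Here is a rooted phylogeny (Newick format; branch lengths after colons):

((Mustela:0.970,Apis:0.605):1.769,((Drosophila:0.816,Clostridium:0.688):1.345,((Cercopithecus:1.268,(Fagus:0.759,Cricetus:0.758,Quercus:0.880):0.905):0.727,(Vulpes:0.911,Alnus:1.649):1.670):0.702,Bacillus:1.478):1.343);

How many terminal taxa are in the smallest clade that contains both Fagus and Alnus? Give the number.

6

The MRCA of Fagus and Alnus is the node subtending ((Cercopithecus,(Fagus,Cricetus,Quercus)),(Vulpes,Alnus)).
That clade contains 6 terminal taxa: Alnus, Cercopithecus, Cricetus, Fagus, Quercus, Vulpes.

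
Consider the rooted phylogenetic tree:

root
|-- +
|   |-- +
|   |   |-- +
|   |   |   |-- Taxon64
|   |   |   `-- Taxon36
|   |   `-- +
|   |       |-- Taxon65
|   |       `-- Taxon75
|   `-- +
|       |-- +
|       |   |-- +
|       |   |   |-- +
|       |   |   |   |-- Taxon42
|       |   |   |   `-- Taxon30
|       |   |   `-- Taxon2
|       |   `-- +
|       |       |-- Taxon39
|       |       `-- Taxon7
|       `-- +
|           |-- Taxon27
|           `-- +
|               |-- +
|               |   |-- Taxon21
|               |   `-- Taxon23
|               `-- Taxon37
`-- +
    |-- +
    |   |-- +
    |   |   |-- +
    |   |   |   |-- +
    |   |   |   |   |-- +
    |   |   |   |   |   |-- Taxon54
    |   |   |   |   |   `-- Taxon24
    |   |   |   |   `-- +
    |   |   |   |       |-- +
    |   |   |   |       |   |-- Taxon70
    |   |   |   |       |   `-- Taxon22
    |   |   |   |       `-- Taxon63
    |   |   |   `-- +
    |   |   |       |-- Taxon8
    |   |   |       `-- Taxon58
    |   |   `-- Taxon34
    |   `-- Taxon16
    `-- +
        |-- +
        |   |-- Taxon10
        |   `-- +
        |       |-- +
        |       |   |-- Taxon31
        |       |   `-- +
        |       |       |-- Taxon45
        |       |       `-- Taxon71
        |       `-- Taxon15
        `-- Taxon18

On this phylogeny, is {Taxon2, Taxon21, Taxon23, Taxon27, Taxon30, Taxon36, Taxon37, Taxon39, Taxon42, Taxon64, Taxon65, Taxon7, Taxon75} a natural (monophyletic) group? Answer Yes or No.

The most recent common ancestor of these taxa subtends (((Taxon64,Taxon36),(Taxon65,Taxon75)),((((Taxon42,Taxon30),Taxon2),(Taxon39,Taxon7)),(Taxon27,((Taxon21,Taxon23),Taxon37)))).
That clade has exactly 13 tips — every listed taxon and nothing else — so the group is monophyletic.

Yes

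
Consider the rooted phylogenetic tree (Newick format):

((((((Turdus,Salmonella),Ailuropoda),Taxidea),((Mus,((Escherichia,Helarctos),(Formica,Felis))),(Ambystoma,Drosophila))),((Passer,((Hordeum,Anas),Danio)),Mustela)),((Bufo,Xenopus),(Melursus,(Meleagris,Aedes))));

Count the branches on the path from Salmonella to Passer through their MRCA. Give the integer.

8

The MRCA of Salmonella and Passer is the node subtending (((((Turdus,Salmonella),Ailuropoda),Taxidea),((Mus,((Escherichia,Helarctos),(Formica,Felis))),(Ambystoma,Drosophila))),((Passer,((Hordeum,Anas),Danio)),Mustela)).
From Salmonella up to that node: 5 branches. From Passer up to the same node: 3 branches. Total: 5 + 3 = 8.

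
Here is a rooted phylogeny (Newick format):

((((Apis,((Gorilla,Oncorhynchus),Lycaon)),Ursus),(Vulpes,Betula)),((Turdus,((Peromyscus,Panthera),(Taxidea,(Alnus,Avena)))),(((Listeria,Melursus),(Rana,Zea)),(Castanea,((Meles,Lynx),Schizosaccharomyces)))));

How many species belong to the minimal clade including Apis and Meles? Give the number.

The MRCA of Apis and Meles is the root, so the clade is the entire tree.
That clade contains 21 terminal taxa: Alnus, Apis, Avena, Betula, Castanea, Gorilla, Listeria, Lycaon, Lynx, Meles, Melursus, Oncorhynchus, Panthera, Peromyscus, Rana, Schizosaccharomyces, Taxidea, Turdus, Ursus, Vulpes, Zea.

21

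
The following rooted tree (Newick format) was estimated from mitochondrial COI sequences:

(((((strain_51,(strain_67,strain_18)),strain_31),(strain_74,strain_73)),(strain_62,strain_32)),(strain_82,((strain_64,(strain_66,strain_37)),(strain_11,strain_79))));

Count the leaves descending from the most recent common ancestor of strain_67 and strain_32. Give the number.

The MRCA of strain_67 and strain_32 is the node subtending ((((strain_51,(strain_67,strain_18)),strain_31),(strain_74,strain_73)),(strain_62,strain_32)).
That clade contains 8 terminal taxa: strain_18, strain_31, strain_32, strain_51, strain_62, strain_67, strain_73, strain_74.

8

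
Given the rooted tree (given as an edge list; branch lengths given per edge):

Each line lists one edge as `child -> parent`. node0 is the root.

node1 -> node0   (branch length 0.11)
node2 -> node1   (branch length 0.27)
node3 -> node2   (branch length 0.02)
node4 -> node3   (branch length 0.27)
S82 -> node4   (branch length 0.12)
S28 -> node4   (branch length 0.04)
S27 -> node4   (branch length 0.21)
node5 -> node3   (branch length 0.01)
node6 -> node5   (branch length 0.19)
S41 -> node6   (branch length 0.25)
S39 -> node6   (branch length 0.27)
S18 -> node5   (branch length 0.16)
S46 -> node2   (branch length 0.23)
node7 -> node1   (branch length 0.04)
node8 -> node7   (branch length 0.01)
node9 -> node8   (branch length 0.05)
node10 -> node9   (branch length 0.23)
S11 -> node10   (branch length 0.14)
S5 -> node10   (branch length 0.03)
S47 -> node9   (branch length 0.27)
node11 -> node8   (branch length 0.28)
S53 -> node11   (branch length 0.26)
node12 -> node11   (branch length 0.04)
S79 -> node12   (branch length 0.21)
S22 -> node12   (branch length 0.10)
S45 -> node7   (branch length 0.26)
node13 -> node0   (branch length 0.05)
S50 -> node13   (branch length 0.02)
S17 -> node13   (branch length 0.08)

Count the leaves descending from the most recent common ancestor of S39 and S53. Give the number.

14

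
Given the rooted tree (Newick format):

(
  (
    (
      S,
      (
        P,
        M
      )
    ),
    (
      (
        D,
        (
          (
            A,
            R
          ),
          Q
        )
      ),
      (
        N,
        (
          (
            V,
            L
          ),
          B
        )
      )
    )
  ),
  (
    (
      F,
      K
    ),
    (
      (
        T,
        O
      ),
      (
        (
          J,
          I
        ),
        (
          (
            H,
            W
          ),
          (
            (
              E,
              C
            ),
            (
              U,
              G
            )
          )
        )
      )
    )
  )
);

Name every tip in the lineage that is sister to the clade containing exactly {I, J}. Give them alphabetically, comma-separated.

C, E, G, H, U, W

The clade containing exactly {I, J} attaches to the tree at the node subtending ((J,I),((H,W),((E,C),(U,G)))).
The other lineage descending from that same node — the sister group — is ((H,W),((E,C),(U,G))); its 6 tips in alphabetical order are the answer.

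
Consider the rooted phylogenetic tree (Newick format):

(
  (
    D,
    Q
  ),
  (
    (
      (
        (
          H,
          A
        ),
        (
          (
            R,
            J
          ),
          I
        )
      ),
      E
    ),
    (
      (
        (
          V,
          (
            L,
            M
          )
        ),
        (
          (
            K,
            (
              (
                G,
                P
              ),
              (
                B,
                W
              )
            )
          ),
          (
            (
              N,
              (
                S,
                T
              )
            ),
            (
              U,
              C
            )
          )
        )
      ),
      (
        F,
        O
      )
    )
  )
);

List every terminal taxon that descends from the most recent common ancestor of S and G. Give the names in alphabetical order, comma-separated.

Tracing S: it sits inside (S,T).
Tracing G: it sits inside (G,P).
The smallest clade enclosing both is ((K,((G,P),(B,W))),((N,(S,T)),(U,C))); the answer is its 10 terminal taxa in alphabetical order.

B, C, G, K, N, P, S, T, U, W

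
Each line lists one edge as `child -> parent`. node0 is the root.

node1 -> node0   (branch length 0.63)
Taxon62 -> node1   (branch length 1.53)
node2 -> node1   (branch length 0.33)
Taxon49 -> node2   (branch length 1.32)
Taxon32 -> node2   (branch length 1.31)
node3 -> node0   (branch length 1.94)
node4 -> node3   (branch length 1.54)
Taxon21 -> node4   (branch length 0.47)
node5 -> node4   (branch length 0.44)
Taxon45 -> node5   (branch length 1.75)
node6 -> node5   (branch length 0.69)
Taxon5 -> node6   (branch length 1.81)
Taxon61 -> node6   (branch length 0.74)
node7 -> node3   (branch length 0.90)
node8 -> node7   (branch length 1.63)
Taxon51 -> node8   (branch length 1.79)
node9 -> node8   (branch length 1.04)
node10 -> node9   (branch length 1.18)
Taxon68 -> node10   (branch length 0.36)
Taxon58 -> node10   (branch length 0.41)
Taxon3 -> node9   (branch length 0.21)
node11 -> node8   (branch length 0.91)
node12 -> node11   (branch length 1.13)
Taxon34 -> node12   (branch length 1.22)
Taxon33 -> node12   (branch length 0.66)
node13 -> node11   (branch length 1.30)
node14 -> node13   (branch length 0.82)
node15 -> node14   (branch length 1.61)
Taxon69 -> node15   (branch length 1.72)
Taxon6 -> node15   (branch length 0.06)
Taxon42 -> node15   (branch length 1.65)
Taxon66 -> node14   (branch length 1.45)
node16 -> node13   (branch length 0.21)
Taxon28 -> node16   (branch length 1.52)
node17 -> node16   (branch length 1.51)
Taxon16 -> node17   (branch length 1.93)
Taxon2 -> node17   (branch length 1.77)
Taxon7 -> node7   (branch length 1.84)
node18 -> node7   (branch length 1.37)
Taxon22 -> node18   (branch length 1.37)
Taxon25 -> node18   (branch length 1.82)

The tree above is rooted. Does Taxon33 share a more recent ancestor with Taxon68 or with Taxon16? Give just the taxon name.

Taxon16

The MRCA of Taxon33 and Taxon16 subtends ((Taxon34,Taxon33),(((Taxon69,Taxon6,Taxon42),Taxon66),(Taxon28,(Taxon16,Taxon2)))) (9 taxa).
The MRCA of Taxon33 and Taxon68 subtends (Taxon51,((Taxon68,Taxon58),Taxon3),((Taxon34,Taxon33),(((Taxon69,Taxon6,Taxon42),Taxon66),(Taxon28,(Taxon16,Taxon2))))) (13 taxa).
The first is nested inside the second, so Taxon33 shares a more recent common ancestor with Taxon16.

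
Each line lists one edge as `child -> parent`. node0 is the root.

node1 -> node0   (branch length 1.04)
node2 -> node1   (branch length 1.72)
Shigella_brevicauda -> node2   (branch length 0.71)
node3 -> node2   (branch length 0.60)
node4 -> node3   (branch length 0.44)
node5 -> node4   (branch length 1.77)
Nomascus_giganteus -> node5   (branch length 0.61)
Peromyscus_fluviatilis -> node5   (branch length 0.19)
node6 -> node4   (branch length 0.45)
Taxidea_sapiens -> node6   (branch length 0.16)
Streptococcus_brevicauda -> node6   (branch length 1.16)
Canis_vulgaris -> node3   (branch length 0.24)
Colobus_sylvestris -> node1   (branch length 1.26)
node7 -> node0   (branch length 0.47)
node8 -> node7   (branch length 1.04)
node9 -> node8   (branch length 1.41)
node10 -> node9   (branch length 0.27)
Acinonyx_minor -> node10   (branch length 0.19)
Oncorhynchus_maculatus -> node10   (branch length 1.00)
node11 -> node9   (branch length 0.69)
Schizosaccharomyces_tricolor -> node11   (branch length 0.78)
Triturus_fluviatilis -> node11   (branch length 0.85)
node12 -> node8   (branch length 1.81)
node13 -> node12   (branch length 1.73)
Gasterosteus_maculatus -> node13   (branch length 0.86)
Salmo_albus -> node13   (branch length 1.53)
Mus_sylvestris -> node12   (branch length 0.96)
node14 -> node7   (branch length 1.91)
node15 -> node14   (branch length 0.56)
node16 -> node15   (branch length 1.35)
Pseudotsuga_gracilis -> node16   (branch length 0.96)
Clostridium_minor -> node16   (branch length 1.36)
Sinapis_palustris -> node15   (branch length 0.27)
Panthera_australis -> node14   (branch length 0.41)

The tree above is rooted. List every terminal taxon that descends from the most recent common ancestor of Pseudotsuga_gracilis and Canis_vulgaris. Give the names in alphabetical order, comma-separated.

Acinonyx_minor, Canis_vulgaris, Clostridium_minor, Colobus_sylvestris, Gasterosteus_maculatus, Mus_sylvestris, Nomascus_giganteus, Oncorhynchus_maculatus, Panthera_australis, Peromyscus_fluviatilis, Pseudotsuga_gracilis, Salmo_albus, Schizosaccharomyces_tricolor, Shigella_brevicauda, Sinapis_palustris, Streptococcus_brevicauda, Taxidea_sapiens, Triturus_fluviatilis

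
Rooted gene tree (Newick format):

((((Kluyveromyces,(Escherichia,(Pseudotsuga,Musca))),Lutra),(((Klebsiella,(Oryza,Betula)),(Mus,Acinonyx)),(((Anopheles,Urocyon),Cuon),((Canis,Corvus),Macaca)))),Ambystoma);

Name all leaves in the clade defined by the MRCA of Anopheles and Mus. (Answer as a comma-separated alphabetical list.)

Tracing Anopheles: it sits inside (Anopheles,Urocyon).
Tracing Mus: it sits inside (Mus,Acinonyx).
The smallest clade enclosing both is (((Klebsiella,(Oryza,Betula)),(Mus,Acinonyx)),(((Anopheles,Urocyon),Cuon),((Canis,Corvus),Macaca))); the answer is its 11 terminal taxa in alphabetical order.

Acinonyx, Anopheles, Betula, Canis, Corvus, Cuon, Klebsiella, Macaca, Mus, Oryza, Urocyon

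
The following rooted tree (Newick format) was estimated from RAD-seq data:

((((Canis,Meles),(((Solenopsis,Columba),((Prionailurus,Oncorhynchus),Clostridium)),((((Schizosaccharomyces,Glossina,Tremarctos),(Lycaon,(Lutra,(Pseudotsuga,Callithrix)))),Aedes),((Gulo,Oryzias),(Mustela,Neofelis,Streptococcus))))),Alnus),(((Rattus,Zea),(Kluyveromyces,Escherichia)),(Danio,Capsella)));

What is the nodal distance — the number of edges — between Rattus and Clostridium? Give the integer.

The MRCA of Rattus and Clostridium is the root of the tree.
From Rattus up to that node: 4 branches. From Clostridium up to the same node: 6 branches. Total: 4 + 6 = 10.

10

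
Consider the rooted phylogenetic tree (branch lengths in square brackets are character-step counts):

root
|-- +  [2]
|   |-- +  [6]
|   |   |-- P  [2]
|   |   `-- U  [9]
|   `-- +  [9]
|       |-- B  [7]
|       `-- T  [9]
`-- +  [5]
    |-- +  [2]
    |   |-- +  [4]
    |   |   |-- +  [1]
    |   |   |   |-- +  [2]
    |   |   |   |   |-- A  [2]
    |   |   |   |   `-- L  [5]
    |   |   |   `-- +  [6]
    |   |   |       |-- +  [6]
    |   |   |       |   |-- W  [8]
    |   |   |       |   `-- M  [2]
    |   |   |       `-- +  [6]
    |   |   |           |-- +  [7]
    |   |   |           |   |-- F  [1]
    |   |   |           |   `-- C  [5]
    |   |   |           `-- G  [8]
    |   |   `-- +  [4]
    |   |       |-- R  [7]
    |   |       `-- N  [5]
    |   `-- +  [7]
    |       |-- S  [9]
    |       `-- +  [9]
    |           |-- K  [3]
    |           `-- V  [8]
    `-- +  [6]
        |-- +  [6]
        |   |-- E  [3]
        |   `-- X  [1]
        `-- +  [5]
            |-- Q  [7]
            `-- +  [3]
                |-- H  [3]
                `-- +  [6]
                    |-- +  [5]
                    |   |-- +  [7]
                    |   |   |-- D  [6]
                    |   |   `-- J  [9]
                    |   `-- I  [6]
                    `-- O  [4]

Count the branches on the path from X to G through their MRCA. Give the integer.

The MRCA of X and G is the node subtending (((((A,L),((W,M),((F,C),G))),(R,N)),(S,(K,V))),((E,X),(Q,(H,(((D,J),I),O))))).
From X up to that node: 3 branches. From G up to the same node: 6 branches. Total: 3 + 6 = 9.

9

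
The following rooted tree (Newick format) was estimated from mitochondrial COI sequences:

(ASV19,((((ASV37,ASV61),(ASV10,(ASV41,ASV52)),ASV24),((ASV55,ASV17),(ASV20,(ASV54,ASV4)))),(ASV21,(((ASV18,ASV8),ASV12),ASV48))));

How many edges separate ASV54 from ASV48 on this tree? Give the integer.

8

The MRCA of ASV54 and ASV48 is the node subtending ((((ASV37,ASV61),(ASV10,(ASV41,ASV52)),ASV24),((ASV55,ASV17),(ASV20,(ASV54,ASV4)))),(ASV21,(((ASV18,ASV8),ASV12),ASV48))).
From ASV54 up to that node: 5 branches. From ASV48 up to the same node: 3 branches. Total: 5 + 3 = 8.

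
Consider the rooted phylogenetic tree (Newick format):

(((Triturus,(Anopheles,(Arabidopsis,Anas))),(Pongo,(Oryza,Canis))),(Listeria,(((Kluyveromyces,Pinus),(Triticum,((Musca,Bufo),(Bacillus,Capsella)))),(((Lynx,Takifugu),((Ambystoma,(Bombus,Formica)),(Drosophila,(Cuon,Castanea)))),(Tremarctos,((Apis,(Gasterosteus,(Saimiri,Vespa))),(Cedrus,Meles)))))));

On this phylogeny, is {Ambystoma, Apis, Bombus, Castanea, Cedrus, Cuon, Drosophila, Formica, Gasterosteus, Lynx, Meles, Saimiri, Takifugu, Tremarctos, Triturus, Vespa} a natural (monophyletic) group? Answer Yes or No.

The MRCA of the listed taxa is the root, so the smallest clade containing them is the whole tree.
That clade also contains Anas, Anopheles, Arabidopsis, Bacillus, Bufo, Canis, Capsella, Kluyveromyces, Listeria, Musca, Oryza, Pinus, Pongo, Triticum, which are not in the proposed group, so the group is not monophyletic.

No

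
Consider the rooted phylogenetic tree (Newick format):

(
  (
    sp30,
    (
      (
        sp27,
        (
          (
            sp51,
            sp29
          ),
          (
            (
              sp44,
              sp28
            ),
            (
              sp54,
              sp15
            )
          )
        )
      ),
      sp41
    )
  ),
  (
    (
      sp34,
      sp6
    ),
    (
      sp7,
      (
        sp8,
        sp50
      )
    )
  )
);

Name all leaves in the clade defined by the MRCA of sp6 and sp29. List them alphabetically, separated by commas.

sp15, sp27, sp28, sp29, sp30, sp34, sp41, sp44, sp50, sp51, sp54, sp6, sp7, sp8

Tracing sp6: it sits inside (sp34,sp6).
Tracing sp29: it sits inside (sp51,sp29).
The smallest clade enclosing both is the whole tree (their MRCA is the root), so the answer is all 14 tips in alphabetical order.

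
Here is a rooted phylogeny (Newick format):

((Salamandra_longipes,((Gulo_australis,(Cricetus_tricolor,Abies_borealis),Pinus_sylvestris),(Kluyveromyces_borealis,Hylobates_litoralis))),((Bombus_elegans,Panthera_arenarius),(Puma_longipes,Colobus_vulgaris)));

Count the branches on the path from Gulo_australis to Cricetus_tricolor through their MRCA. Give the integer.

3

The MRCA of Gulo_australis and Cricetus_tricolor is the node subtending (Gulo_australis,(Cricetus_tricolor,Abies_borealis),Pinus_sylvestris).
From Gulo_australis up to that node: 1 branch. From Cricetus_tricolor up to the same node: 2 branches. Total: 1 + 2 = 3.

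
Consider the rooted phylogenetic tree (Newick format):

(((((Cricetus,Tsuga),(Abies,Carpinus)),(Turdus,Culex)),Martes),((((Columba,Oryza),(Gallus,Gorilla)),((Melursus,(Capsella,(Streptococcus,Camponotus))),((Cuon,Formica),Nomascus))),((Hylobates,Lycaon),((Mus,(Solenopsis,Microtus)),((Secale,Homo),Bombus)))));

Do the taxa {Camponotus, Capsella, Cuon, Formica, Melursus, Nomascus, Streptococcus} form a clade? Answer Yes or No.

Yes

The most recent common ancestor of these taxa subtends ((Melursus,(Capsella,(Streptococcus,Camponotus))),((Cuon,Formica),Nomascus)).
That clade has exactly 7 tips — every listed taxon and nothing else — so the group is monophyletic.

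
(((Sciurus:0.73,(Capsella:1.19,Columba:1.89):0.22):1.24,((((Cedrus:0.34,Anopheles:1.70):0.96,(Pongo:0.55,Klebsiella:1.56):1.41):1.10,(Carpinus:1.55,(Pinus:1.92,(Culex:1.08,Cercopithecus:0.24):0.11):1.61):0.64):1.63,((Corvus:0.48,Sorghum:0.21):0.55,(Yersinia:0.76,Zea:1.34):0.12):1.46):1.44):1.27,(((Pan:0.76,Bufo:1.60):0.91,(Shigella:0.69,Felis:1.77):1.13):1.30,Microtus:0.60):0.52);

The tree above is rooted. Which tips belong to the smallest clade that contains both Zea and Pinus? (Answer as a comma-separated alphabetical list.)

Anopheles, Carpinus, Cedrus, Cercopithecus, Corvus, Culex, Klebsiella, Pinus, Pongo, Sorghum, Yersinia, Zea

Tracing Zea: it sits inside (Yersinia,Zea).
Tracing Pinus: it sits inside (Pinus,(Culex,Cercopithecus)).
The smallest clade enclosing both is ((((Cedrus,Anopheles),(Pongo,Klebsiella)),(Carpinus,(Pinus,(Culex,Cercopithecus)))),((Corvus,Sorghum),(Yersinia,Zea))); the answer is its 12 terminal taxa in alphabetical order.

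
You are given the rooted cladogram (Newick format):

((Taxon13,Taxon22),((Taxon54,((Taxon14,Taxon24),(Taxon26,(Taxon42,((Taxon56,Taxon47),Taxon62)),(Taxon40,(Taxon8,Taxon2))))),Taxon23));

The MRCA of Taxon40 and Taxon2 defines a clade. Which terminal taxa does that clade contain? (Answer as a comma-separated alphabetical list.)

Taxon2, Taxon40, Taxon8

Tracing Taxon40: it sits inside (Taxon40,(Taxon8,Taxon2)).
Tracing Taxon2: it sits inside (Taxon8,Taxon2).
The smallest clade enclosing both is (Taxon40,(Taxon8,Taxon2)); the answer is its 3 terminal taxa in alphabetical order.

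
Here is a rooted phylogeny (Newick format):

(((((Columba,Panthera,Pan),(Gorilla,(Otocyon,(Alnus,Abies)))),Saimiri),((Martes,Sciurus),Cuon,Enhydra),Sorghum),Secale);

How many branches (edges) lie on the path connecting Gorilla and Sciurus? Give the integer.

7

The MRCA of Gorilla and Sciurus is the node subtending ((((Columba,Panthera,Pan),(Gorilla,(Otocyon,(Alnus,Abies)))),Saimiri),((Martes,Sciurus),Cuon,Enhydra),Sorghum).
From Gorilla up to that node: 4 branches. From Sciurus up to the same node: 3 branches. Total: 4 + 3 = 7.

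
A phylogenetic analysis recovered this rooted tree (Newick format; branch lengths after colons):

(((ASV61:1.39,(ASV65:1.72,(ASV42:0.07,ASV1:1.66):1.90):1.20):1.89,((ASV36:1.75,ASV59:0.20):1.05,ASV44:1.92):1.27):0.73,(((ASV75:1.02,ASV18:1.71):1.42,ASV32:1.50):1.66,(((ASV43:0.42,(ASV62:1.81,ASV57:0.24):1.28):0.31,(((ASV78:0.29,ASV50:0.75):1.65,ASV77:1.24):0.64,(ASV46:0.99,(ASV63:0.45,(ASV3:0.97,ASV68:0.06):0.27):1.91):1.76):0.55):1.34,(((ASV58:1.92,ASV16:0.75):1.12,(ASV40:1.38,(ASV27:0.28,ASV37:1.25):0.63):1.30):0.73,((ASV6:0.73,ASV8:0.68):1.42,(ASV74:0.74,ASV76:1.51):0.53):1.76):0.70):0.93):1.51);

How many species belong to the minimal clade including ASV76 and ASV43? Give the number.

19

The MRCA of ASV76 and ASV43 is the node subtending (((ASV43,(ASV62,ASV57)),(((ASV78,ASV50),ASV77),(ASV46,(ASV63,(ASV3,ASV68))))),(((ASV58,ASV16),(ASV40,(ASV27,ASV37))),((ASV6,ASV8),(ASV74,ASV76)))).
That clade contains 19 terminal taxa: ASV16, ASV27, ASV3, ASV37, ASV40, ASV43, ASV46, ASV50, ASV57, ASV58, ASV6, ASV62, ASV63, ASV68, ASV74, ASV76, ASV77, ASV78, ASV8.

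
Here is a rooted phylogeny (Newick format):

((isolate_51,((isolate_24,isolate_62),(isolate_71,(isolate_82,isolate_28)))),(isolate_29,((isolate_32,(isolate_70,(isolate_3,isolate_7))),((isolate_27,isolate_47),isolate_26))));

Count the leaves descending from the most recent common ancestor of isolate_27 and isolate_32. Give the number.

The MRCA of isolate_27 and isolate_32 is the node subtending ((isolate_32,(isolate_70,(isolate_3,isolate_7))),((isolate_27,isolate_47),isolate_26)).
That clade contains 7 terminal taxa: isolate_26, isolate_27, isolate_3, isolate_32, isolate_47, isolate_7, isolate_70.

7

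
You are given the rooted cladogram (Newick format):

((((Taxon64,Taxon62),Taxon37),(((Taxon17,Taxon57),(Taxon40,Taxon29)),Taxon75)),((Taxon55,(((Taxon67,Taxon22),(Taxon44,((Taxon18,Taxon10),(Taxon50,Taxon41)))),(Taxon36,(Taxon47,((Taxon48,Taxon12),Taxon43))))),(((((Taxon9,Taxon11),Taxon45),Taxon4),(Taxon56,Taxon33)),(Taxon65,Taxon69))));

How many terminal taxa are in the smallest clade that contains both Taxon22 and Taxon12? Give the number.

12

The MRCA of Taxon22 and Taxon12 is the node subtending (((Taxon67,Taxon22),(Taxon44,((Taxon18,Taxon10),(Taxon50,Taxon41)))),(Taxon36,(Taxon47,((Taxon48,Taxon12),Taxon43)))).
That clade contains 12 terminal taxa: Taxon10, Taxon12, Taxon18, Taxon22, Taxon36, Taxon41, Taxon43, Taxon44, Taxon47, Taxon48, Taxon50, Taxon67.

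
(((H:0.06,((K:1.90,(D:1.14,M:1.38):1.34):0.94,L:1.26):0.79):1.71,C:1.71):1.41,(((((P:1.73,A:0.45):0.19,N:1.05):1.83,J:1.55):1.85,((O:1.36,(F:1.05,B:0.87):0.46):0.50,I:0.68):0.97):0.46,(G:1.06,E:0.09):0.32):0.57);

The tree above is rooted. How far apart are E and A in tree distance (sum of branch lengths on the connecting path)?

The path runs E → … → MRCA → … → A; the MRCA is the node subtending (((((P,A),N),J),((O,(F,B)),I)),(G,E)).
Branch lengths along that path: 0.09 + 0.32 + 0.46 + 1.85 + 1.83 + 0.19 + 0.45 = 5.19.

5.19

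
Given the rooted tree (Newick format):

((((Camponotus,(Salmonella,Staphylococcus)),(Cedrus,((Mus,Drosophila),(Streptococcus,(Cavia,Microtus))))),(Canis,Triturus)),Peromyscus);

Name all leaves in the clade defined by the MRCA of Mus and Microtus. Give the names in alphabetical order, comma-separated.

Tracing Mus: it sits inside (Mus,Drosophila).
Tracing Microtus: it sits inside (Cavia,Microtus).
The smallest clade enclosing both is ((Mus,Drosophila),(Streptococcus,(Cavia,Microtus))); the answer is its 5 terminal taxa in alphabetical order.

Cavia, Drosophila, Microtus, Mus, Streptococcus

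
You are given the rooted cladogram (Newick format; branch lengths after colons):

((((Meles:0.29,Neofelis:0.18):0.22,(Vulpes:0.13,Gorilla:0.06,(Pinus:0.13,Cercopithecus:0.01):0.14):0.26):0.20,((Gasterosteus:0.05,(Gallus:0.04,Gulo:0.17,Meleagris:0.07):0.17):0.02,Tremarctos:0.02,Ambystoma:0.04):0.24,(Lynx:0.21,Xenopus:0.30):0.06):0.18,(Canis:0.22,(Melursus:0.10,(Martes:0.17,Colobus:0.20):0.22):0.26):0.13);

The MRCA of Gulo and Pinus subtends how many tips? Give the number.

14

The MRCA of Gulo and Pinus is the node subtending (((Meles,Neofelis),(Vulpes,Gorilla,(Pinus,Cercopithecus))),((Gasterosteus,(Gallus,Gulo,Meleagris)),Tremarctos,Ambystoma),(Lynx,Xenopus)).
That clade contains 14 terminal taxa: Ambystoma, Cercopithecus, Gallus, Gasterosteus, Gorilla, Gulo, Lynx, Meleagris, Meles, Neofelis, Pinus, Tremarctos, Vulpes, Xenopus.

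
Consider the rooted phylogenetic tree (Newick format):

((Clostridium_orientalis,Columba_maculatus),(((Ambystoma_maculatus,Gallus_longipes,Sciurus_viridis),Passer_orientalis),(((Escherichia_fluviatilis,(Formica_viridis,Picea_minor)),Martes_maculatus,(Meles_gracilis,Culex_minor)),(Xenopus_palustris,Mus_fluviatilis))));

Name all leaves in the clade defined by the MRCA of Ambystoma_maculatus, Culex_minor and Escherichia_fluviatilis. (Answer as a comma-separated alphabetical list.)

Ambystoma_maculatus, Culex_minor, Escherichia_fluviatilis, Formica_viridis, Gallus_longipes, Martes_maculatus, Meles_gracilis, Mus_fluviatilis, Passer_orientalis, Picea_minor, Sciurus_viridis, Xenopus_palustris

Tracing Ambystoma_maculatus: it sits inside (Ambystoma_maculatus,Gallus_longipes,Sciurus_viridis).
Tracing Culex_minor: it sits inside (Meles_gracilis,Culex_minor).
Tracing Escherichia_fluviatilis: it sits inside (Escherichia_fluviatilis,(Formica_viridis,Picea_minor)).
The smallest clade enclosing all 3 is (((Ambystoma_maculatus,Gallus_longipes,Sciurus_viridis),Passer_orientalis),(((Escherichia_fluviatilis,(Formica_viridis,Picea_minor)),Martes_maculatus,(Meles_gracilis,Culex_minor)),(Xenopus_palustris,Mus_fluviatilis))); the answer is its 12 terminal taxa in alphabetical order.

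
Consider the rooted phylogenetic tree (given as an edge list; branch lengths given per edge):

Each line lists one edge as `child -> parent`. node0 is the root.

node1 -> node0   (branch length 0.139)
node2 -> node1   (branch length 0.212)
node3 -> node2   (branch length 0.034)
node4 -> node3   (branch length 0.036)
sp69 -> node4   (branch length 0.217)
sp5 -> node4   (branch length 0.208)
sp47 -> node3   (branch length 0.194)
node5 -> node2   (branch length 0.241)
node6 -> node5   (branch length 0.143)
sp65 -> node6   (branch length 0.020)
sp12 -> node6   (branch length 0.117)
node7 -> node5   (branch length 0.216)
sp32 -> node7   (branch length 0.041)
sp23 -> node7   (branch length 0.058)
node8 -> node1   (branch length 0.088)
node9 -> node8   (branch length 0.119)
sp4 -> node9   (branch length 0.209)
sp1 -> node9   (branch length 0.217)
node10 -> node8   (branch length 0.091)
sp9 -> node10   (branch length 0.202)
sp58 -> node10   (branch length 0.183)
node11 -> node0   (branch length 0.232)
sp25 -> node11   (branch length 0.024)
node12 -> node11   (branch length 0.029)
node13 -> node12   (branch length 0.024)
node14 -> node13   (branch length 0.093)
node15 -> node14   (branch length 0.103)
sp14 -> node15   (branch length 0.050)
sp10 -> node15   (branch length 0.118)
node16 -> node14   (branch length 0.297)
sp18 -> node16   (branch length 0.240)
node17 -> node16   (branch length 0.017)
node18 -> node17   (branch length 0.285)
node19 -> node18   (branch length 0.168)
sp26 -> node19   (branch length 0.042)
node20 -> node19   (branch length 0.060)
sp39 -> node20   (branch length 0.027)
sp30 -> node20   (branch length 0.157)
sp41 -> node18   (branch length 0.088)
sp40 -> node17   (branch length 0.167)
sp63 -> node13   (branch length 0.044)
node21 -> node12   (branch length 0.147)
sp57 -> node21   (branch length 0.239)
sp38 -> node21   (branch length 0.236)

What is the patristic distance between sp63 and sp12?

1.181

The path runs sp63 → … → MRCA → … → sp12; the MRCA is the root of the tree.
Branch lengths along that path: 0.044 + 0.024 + 0.029 + 0.232 + 0.139 + 0.212 + 0.241 + 0.143 + 0.117 = 1.181.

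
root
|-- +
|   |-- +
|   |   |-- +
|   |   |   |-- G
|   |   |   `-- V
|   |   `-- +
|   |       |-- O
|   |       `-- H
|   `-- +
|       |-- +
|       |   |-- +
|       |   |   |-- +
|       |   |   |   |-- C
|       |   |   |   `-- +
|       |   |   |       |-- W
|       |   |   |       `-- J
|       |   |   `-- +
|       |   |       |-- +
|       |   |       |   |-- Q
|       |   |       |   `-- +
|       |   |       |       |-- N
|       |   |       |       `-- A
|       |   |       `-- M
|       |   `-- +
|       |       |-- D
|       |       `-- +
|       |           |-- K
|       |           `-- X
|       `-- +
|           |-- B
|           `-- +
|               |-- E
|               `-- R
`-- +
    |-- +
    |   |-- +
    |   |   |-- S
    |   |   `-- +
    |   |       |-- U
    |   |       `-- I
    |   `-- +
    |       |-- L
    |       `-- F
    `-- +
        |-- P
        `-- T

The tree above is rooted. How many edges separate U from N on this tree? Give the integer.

The MRCA of U and N is the root of the tree.
From U up to that node: 5 branches. From N up to the same node: 8 branches. Total: 5 + 8 = 13.

13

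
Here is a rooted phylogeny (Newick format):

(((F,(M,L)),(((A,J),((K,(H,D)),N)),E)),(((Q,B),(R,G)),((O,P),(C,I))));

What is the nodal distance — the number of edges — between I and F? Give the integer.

The MRCA of I and F is the root of the tree.
From I up to that node: 4 branches. From F up to the same node: 3 branches. Total: 4 + 3 = 7.

7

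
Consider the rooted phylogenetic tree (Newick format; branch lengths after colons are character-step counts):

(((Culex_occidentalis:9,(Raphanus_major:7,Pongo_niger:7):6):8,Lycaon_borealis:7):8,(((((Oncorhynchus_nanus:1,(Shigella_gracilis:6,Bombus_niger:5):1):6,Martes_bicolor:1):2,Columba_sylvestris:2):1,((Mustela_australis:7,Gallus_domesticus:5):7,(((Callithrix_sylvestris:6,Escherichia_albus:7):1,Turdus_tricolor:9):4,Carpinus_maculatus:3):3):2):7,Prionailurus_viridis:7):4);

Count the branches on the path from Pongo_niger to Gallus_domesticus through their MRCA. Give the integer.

9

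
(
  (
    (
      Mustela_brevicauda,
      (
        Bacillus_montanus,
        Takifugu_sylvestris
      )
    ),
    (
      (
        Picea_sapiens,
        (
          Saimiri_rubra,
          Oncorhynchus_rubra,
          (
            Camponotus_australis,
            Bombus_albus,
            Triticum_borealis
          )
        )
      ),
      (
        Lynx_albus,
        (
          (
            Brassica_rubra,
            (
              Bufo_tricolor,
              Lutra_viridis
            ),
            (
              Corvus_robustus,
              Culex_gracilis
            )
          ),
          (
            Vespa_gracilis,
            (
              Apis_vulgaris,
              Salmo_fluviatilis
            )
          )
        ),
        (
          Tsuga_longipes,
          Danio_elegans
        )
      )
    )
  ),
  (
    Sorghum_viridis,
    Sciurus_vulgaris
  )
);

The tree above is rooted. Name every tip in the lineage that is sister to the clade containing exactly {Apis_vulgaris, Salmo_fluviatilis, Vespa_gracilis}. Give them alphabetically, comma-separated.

Brassica_rubra, Bufo_tricolor, Corvus_robustus, Culex_gracilis, Lutra_viridis

The clade containing exactly {Apis_vulgaris, Salmo_fluviatilis, Vespa_gracilis} attaches to the tree at the node subtending ((Brassica_rubra,(Bufo_tricolor,Lutra_viridis),(Corvus_robustus,Culex_gracilis)),(Vespa_gracilis,(Apis_vulgaris,Salmo_fluviatilis))).
The other lineage descending from that same node — the sister group — is (Brassica_rubra,(Bufo_tricolor,Lutra_viridis),(Corvus_robustus,Culex_gracilis)); its 5 tips in alphabetical order are the answer.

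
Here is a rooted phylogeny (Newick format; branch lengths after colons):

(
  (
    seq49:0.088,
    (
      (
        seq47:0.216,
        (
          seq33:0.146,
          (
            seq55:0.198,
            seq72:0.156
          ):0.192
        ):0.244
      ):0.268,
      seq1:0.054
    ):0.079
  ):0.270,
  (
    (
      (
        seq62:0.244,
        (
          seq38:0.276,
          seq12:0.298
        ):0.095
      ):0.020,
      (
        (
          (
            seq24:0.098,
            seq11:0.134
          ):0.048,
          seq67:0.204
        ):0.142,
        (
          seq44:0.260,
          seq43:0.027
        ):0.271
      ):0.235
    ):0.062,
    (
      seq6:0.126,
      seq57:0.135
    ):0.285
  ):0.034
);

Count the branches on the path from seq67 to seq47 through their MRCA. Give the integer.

The MRCA of seq67 and seq47 is the root of the tree.
From seq67 up to that node: 5 branches. From seq47 up to the same node: 4 branches. Total: 5 + 4 = 9.

9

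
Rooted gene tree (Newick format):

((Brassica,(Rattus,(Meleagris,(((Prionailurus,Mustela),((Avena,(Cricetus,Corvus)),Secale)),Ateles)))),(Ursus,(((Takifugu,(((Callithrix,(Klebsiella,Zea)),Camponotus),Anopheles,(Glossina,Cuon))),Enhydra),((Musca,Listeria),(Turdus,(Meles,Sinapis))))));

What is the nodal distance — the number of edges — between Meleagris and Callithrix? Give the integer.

The MRCA of Meleagris and Callithrix is the root of the tree.
From Meleagris up to that node: 4 branches. From Callithrix up to the same node: 8 branches. Total: 4 + 8 = 12.

12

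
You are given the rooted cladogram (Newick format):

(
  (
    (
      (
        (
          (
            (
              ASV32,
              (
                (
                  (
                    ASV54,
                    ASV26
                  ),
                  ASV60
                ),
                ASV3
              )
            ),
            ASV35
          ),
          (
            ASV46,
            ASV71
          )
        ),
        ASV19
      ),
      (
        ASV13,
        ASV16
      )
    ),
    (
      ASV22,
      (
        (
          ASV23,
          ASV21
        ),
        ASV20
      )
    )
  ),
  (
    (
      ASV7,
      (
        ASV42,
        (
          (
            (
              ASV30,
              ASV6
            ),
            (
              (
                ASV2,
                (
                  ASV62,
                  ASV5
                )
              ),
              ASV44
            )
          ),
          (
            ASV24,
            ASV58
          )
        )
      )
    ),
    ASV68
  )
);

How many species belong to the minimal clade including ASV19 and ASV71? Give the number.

9

The MRCA of ASV19 and ASV71 is the node subtending ((((ASV32,(((ASV54,ASV26),ASV60),ASV3)),ASV35),(ASV46,ASV71)),ASV19).
That clade contains 9 terminal taxa: ASV19, ASV26, ASV3, ASV32, ASV35, ASV46, ASV54, ASV60, ASV71.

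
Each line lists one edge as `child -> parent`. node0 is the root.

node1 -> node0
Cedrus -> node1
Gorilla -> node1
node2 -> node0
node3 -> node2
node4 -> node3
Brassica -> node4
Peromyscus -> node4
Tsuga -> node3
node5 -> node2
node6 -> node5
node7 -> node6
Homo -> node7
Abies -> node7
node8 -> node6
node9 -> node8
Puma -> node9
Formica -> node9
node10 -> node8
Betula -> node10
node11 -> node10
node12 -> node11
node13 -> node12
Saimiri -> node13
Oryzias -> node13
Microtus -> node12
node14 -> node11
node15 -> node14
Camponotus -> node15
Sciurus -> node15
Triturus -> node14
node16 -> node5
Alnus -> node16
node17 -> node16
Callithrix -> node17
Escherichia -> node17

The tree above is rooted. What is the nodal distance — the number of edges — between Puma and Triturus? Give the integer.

6

The MRCA of Puma and Triturus is the node subtending ((Puma,Formica),(Betula,(((Saimiri,Oryzias),Microtus),((Camponotus,Sciurus),Triturus)))).
From Puma up to that node: 2 branches. From Triturus up to the same node: 4 branches. Total: 2 + 4 = 6.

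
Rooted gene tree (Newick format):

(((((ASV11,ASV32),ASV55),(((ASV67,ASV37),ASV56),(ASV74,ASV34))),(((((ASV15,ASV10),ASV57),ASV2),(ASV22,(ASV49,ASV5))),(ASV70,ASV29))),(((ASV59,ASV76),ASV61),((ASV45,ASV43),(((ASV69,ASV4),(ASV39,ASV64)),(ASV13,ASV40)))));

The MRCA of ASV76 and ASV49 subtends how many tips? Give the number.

The MRCA of ASV76 and ASV49 is the root, so the clade is the entire tree.
That clade contains 28 terminal taxa: ASV10, ASV11, ASV13, ASV15, ASV2, ASV22, ASV29, ASV32, ASV34, ASV37, ASV39, ASV4, ASV40, ASV43, ASV45, ASV49, ASV5, ASV55, ASV56, ASV57, ASV59, ASV61, ASV64, ASV67, ASV69, ASV70, ASV74, ASV76.

28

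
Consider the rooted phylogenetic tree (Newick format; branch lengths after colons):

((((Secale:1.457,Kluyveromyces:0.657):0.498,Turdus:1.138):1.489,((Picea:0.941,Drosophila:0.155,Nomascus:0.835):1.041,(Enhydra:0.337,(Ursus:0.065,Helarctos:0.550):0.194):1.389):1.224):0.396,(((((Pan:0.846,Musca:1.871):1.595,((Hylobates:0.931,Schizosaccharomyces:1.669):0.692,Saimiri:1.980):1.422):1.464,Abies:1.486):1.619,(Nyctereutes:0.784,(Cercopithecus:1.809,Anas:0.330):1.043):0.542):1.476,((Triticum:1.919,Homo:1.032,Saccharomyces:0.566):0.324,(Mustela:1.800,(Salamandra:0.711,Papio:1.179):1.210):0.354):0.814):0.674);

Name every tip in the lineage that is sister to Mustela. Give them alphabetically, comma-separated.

Papio, Salamandra

Mustela attaches to the tree at the node subtending (Mustela,(Salamandra,Papio)).
The other lineage descending from that same node — the sister group — is (Salamandra,Papio); its 2 tips in alphabetical order are the answer.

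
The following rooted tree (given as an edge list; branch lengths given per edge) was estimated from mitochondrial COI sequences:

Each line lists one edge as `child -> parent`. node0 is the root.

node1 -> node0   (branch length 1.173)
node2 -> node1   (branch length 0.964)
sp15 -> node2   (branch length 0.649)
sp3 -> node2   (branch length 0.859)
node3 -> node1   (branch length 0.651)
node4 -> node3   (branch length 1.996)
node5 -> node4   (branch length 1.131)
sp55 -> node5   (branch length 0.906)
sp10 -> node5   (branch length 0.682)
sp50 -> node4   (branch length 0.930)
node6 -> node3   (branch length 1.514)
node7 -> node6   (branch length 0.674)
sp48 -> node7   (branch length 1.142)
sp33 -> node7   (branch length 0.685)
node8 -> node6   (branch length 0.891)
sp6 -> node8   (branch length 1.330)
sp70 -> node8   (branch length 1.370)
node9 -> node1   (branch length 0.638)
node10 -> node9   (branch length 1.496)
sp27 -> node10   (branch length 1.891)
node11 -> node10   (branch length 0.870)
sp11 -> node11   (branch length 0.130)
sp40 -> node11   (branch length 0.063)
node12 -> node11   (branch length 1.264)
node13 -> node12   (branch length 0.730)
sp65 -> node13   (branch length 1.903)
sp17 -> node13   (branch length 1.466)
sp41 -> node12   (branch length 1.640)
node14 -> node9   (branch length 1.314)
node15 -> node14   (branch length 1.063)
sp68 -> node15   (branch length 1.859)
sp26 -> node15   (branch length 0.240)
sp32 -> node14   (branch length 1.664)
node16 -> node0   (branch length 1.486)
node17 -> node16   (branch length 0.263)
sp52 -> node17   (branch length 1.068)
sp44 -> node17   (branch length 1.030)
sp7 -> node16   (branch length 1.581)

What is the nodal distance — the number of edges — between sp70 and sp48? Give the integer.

The MRCA of sp70 and sp48 is the node subtending ((sp48,sp33),(sp6,sp70)).
From sp70 up to that node: 2 branches. From sp48 up to the same node: 2 branches. Total: 2 + 2 = 4.

4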